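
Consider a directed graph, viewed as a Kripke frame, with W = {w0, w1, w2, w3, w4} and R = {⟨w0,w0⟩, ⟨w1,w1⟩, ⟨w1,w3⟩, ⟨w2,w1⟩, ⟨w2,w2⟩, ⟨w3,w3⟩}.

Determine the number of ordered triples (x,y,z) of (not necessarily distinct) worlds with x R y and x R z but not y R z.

2

Enumerating: (w1,w3,w1), (w2,w1,w2).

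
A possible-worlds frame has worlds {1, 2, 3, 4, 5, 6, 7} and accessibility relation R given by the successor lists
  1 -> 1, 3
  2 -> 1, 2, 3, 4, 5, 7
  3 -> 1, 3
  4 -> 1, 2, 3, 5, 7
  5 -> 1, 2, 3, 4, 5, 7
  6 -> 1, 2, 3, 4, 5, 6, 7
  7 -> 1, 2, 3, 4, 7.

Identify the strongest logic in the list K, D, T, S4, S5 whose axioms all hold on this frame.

D

Serial (axiom D): yes — every world has a successor (e.g. 1 R 1).
Reflexive (axiom T): no — 4 is not related to itself.
Transitive (axiom 4): no — 7 R 2 and 2 R 5, but not 7 R 5.
Euclidean (axiom 5): no — 2 R 1 and 2 R 4, but not 1 R 4.
So F validates K, D; T would additionally require R to be reflexive. The strongest is D.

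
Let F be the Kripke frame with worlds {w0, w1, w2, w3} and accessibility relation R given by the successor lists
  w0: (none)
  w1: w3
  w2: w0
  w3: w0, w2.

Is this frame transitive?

Transitive: no — w1 R w3 and w3 R w0, but not w1 R w0.

No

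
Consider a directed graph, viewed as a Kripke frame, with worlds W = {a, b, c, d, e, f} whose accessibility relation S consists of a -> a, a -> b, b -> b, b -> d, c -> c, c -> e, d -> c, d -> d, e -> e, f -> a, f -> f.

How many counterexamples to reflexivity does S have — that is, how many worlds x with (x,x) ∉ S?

0

S is reflexive; there are no such worlds.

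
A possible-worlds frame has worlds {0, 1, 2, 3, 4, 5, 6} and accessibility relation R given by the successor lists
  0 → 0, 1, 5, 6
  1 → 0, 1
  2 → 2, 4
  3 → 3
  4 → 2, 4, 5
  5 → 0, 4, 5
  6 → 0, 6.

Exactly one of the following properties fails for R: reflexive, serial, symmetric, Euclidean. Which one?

Euclidean

Reflexive: yes — every world is R-related to itself.
Serial: yes — every world has a successor (e.g. 0 R 0).
Symmetric: yes — every pair in R has its reverse in R.
Euclidean: no — 0 R 1 and 0 R 5, but not 1 R 5.
Only Euclidean fails.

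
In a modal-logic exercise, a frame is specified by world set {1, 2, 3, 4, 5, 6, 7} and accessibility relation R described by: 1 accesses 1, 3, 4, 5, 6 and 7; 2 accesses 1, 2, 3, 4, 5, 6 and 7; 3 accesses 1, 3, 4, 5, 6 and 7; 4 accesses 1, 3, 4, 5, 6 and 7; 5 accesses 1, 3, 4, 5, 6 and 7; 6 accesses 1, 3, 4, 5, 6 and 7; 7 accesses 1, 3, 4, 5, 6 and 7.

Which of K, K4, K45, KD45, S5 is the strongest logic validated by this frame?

K4

Transitive (axiom 4): yes — every two-step R-path is closed by a direct edge.
Euclidean (axiom 5): no — 2 R 1 and 2 R 2, but not 1 R 2.
Serial (axiom D): yes — every world has a successor (e.g. 1 R 1).
Reflexive (axiom T): yes — every world is R-related to itself.
So F validates K, K4; K45 would additionally require R to be Euclidean. The strongest is K4.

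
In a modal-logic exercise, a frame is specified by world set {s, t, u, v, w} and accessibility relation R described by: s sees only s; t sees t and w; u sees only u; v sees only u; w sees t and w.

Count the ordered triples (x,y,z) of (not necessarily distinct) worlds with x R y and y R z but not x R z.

0

R is transitive; there are no such tuples.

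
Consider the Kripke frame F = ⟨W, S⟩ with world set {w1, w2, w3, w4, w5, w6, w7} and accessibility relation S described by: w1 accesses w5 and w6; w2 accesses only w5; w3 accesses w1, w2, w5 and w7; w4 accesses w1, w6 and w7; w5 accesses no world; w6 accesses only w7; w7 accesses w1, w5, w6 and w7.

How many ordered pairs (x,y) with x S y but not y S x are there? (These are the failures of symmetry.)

Enumerating: (w1,w5), (w1,w6), (w2,w5), (w3,w1), (w3,w2), (w3,w5), (w3,w7), (w4,w1), (w4,w6), (w4,w7), (w7,w1), (w7,w5).

12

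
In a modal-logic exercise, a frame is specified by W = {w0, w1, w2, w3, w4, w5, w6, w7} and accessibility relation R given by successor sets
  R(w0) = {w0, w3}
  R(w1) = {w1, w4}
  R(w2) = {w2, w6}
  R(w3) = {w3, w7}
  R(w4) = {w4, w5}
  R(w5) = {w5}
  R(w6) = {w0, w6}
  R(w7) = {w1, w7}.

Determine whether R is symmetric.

No

Symmetric: no — w0 R w3 but not w3 R w0.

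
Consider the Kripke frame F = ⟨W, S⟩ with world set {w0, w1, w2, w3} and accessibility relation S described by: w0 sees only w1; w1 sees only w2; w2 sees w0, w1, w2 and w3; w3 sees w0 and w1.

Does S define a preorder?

No

Reflexive: no — w0 is not related to itself.
Transitive: no — w0 S w1 and w1 S w2, but not w0 S w2.
So S is not a preorder.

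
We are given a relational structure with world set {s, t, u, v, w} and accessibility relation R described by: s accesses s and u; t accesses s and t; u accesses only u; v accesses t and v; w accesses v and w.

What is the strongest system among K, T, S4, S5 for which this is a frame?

T

Reflexive (axiom T): yes — every world is R-related to itself.
Transitive (axiom 4): no — t R s and s R u, but not t R u.
Euclidean (axiom 5): no — s R u and s R s, but not u R s.
So F validates K, T; S4 would additionally require R to be transitive. The strongest is T.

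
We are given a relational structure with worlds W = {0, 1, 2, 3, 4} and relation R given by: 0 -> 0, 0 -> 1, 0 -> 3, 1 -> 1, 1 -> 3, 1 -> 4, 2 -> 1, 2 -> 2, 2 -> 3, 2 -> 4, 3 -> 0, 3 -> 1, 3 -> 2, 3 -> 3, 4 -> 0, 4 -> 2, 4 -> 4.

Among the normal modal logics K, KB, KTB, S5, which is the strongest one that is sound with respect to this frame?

K

Symmetric (axiom B): no — 0 R 1 but not 1 R 0.
Reflexive (axiom T): yes — every world is R-related to itself.
Euclidean (axiom 5): no — 1 R 3 and 1 R 4, but not 3 R 4.
So F validates K; KB would additionally require R to be symmetric. The strongest is K.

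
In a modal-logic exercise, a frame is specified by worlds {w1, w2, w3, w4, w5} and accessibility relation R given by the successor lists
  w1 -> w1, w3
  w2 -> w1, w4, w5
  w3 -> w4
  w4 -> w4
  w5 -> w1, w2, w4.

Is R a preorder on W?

Reflexive: no — w2 is not related to itself.
Transitive: no — w1 R w3 and w3 R w4, but not w1 R w4.
So R is not a preorder.

No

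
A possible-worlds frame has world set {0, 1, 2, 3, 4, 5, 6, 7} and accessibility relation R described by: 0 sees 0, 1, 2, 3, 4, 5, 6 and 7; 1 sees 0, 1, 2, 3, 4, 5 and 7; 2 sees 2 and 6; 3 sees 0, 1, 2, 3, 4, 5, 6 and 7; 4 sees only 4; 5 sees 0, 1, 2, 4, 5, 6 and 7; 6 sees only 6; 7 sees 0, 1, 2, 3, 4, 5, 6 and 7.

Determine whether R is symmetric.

No

Symmetric: no — 0 R 2 but not 2 R 0.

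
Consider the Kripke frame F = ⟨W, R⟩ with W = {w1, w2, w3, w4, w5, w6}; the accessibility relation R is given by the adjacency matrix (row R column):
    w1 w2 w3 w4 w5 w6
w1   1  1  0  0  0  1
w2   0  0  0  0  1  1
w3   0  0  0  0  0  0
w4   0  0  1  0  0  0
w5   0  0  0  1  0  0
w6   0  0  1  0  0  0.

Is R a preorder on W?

No

Reflexive: no — w2 is not related to itself.
Transitive: no — w1 R w2 and w2 R w5, but not w1 R w5.
So R is not a preorder.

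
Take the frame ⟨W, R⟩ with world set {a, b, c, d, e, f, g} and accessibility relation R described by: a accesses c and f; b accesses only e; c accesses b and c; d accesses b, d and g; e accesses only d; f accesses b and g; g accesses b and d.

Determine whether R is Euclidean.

No

Euclidean: no — a R c and a R f, but not c R f.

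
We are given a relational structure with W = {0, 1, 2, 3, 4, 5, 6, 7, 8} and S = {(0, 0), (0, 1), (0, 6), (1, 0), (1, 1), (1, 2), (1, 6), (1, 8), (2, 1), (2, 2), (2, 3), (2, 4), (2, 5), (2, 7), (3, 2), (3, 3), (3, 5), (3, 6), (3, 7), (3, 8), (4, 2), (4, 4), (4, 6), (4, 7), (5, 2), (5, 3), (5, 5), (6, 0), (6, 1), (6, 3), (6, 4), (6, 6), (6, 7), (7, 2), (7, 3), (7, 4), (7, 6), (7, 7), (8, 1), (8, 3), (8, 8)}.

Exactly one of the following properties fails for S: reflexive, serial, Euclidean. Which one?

Reflexive: yes — every world is S-related to itself.
Serial: yes — every world has a successor (e.g. 0 S 0).
Euclidean: no — 1 S 0 and 1 S 2, but not 0 S 2.
Only Euclidean fails.

Euclidean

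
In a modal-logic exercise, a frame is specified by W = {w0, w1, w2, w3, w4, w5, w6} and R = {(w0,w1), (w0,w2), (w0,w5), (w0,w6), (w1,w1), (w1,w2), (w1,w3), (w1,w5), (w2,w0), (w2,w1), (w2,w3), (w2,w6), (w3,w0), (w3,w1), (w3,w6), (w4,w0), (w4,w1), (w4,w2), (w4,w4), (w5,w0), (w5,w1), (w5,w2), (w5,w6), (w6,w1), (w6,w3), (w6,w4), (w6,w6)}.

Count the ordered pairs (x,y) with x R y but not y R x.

12

Enumerating: (w0,w1), (w0,w6), (w2,w3), (w2,w6), (w3,w0), (w4,w0), (w4,w1), (w4,w2), (w5,w2), (w5,w6), (w6,w1), (w6,w4).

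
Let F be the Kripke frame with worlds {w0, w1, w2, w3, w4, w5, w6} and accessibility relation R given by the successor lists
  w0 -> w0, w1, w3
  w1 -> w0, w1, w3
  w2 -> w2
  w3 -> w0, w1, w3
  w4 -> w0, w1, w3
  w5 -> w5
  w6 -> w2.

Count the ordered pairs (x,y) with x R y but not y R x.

Enumerating: (w4,w0), (w4,w1), (w4,w3), (w6,w2).

4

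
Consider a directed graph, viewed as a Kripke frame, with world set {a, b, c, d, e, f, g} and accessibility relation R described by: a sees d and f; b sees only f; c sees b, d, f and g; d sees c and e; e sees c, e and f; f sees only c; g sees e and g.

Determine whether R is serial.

Serial: yes — every world has a successor (e.g. a R d).

Yes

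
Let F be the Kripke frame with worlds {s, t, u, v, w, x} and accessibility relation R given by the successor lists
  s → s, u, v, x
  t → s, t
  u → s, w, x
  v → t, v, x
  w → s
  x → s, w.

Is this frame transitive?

No

Transitive: no — s R u and u R w, but not s R w.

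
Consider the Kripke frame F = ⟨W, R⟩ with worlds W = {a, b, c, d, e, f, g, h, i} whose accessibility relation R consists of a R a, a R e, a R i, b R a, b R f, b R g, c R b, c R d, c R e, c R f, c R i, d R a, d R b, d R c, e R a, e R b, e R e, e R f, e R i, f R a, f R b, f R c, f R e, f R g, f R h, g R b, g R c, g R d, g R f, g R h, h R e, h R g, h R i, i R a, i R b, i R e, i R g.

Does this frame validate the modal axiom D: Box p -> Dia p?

By correspondence theory, D is valid on a frame iff R is serial.
Serial: yes — every world has a successor (e.g. a R a).

Yes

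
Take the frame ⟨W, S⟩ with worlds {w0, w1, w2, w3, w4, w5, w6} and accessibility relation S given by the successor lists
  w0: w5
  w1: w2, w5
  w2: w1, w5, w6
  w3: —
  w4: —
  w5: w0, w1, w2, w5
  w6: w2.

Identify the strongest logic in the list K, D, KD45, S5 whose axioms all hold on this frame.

K

Serial (axiom D): no — w3 has no S-successor.
Euclidean (axiom 5): no — w2 S w1 and w2 S w6, but not w1 S w6.
Transitive (axiom 4): no — w0 S w5 and w5 S w1, but not w0 S w1.
Reflexive (axiom T): no — w0 is not related to itself.
So F validates K; D would additionally require S to be serial. The strongest is K.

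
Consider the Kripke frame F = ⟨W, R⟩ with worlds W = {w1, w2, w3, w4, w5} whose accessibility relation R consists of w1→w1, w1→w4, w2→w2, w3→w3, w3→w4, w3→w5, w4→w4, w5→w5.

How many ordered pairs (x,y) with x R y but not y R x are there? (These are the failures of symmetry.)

Enumerating: (w1,w4), (w3,w4), (w3,w5).

3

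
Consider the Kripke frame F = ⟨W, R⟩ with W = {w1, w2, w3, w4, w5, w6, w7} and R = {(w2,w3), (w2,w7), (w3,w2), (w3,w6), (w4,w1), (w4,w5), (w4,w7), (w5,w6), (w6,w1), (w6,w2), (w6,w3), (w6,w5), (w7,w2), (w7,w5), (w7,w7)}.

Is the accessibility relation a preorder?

No

Reflexive: no — w1 is not related to itself.
Transitive: no — w2 R w3 and w3 R w6, but not w2 R w6.
So R is not a preorder.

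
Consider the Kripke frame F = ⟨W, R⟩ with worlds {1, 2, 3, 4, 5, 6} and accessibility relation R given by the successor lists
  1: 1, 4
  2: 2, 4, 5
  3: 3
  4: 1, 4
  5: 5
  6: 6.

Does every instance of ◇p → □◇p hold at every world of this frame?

No

By correspondence theory, 5 is valid on a frame iff R is Euclidean.
Euclidean: no — 2 R 4 and 2 R 5, but not 4 R 5.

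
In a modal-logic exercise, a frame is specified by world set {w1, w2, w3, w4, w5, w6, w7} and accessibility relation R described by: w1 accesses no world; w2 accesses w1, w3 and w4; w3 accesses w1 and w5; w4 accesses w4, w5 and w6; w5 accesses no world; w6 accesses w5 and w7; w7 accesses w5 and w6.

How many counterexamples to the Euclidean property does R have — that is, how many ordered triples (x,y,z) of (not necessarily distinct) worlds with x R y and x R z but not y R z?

Enumerating: (w2,w1,w1), (w2,w1,w3), (w2,w1,w4), (w2,w3,w3), (w2,w3,w4), (w2,w4,w1), (w2,w4,w3), (w3,w1,w1), (w3,w1,w5), (w3,w5,w1), (w3,w5,w5), (w4,w5,w4), … and 10 more.
Total: 22.

22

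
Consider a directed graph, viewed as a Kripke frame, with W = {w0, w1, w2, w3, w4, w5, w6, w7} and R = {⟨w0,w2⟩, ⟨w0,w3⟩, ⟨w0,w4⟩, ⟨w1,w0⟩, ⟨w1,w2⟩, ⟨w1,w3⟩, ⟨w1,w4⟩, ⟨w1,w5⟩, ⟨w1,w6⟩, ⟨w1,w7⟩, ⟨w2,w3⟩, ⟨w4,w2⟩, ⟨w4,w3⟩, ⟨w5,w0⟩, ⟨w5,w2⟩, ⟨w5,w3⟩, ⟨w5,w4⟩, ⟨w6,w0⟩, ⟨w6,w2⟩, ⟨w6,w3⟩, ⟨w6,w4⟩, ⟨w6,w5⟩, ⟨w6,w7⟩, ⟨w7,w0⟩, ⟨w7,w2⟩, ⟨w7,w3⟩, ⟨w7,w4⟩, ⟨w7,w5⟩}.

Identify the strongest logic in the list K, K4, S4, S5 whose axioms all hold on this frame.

K4

Transitive (axiom 4): yes — every two-step R-path is closed by a direct edge.
Reflexive (axiom T): no — w0 is not related to itself.
Euclidean (axiom 5): no — w0 R w2 and w0 R w4, but not w2 R w4.
So F validates K, K4; S4 would additionally require R to be reflexive. The strongest is K4.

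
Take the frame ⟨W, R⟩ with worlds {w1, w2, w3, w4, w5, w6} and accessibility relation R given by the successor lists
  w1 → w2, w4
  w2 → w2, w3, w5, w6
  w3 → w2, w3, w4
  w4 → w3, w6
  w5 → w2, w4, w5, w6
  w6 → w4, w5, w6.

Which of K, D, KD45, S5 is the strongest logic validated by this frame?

Serial (axiom D): yes — every world has a successor (e.g. w1 R w2).
Euclidean (axiom 5): no — w1 R w2 and w1 R w4, but not w2 R w4.
Transitive (axiom 4): no — w1 R w2 and w2 R w3, but not w1 R w3.
Reflexive (axiom T): no — w1 is not related to itself.
So F validates K, D; KD45 would additionally require R to be Euclidean and transitive. The strongest is D.

D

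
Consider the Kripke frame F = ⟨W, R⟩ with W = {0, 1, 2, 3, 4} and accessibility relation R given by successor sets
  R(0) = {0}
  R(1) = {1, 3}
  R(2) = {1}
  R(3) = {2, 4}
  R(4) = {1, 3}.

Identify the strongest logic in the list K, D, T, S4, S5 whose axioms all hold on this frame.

Serial (axiom D): yes — every world has a successor (e.g. 0 R 0).
Reflexive (axiom T): no — 2 is not related to itself.
Transitive (axiom 4): no — 1 R 3 and 3 R 2, but not 1 R 2.
Euclidean (axiom 5): no — 3 R 2 and 3 R 4, but not 2 R 4.
So F validates K, D; T would additionally require R to be reflexive. The strongest is D.

D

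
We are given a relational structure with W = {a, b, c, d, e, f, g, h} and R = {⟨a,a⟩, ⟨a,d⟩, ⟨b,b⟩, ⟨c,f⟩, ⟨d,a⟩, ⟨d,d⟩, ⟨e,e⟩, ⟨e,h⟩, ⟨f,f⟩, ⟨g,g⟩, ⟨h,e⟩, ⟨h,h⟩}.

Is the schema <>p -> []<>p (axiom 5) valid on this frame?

Yes

The schema 5 characterises exactly the Euclidean frames.
Euclidean: yes — any two successors of a common world are R-related.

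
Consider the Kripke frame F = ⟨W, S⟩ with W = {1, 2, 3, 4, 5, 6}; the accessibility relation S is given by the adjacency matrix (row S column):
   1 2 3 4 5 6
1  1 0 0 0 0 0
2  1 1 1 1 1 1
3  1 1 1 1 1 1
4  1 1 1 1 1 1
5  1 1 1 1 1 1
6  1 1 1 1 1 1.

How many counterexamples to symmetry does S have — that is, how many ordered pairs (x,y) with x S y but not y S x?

Enumerating: (2,1), (3,1), (4,1), (5,1), (6,1).

5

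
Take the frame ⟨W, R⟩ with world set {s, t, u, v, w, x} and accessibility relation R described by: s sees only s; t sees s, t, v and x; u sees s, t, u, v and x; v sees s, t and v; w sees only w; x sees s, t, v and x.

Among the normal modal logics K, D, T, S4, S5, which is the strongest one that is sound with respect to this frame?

T

Serial (axiom D): yes — every world has a successor (e.g. s R s).
Reflexive (axiom T): yes — every world is R-related to itself.
Transitive (axiom 4): no — v R t and t R x, but not v R x.
Euclidean (axiom 5): no — t R s and t R v, but not s R v.
So F validates K, D, T; S4 would additionally require R to be transitive. The strongest is T.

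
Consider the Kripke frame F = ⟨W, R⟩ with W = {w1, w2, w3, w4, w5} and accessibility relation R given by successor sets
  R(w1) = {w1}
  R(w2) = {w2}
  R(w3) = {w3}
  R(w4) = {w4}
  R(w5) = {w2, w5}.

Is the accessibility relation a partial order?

Reflexive: yes — every world is R-related to itself.
Transitive: yes — every two-step R-path is closed by a direct edge.
Antisymmetric: yes — no distinct pair is related both ways.
So R is a partial order.

Yes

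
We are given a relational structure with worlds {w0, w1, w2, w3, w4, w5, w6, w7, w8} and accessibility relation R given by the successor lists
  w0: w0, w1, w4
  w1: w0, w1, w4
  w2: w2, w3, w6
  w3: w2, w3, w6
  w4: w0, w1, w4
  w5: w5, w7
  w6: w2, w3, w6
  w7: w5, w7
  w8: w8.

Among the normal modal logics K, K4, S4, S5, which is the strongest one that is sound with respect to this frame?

S5

Transitive (axiom 4): yes — every two-step R-path is closed by a direct edge.
Reflexive (axiom T): yes — every world is R-related to itself.
Euclidean (axiom 5): yes — any two successors of a common world are R-related.
So F validates K, K4, S4, S5. The strongest is S5.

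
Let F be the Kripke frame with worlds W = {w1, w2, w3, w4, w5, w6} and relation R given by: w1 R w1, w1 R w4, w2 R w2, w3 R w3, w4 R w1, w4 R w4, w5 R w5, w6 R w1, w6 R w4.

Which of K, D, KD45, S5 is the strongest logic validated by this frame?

Serial (axiom D): yes — every world has a successor (e.g. w1 R w1).
Euclidean (axiom 5): yes — any two successors of a common world are R-related.
Transitive (axiom 4): yes — every two-step R-path is closed by a direct edge.
Reflexive (axiom T): no — w6 is not related to itself.
So F validates K, D, KD45; S5 would additionally require R to be reflexive. The strongest is KD45.

KD45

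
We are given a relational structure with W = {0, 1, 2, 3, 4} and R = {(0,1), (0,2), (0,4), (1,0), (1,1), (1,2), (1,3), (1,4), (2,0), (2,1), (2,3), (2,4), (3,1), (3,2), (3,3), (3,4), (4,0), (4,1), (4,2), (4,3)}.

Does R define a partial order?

Reflexive: no — 0 is not related to itself.
Transitive: no — 0 R 1 and 1 R 3, but not 0 R 3.
Antisymmetric: no — 0 R 1 and 1 R 0 with 0 ≠ 1.
So R is not a partial order.

No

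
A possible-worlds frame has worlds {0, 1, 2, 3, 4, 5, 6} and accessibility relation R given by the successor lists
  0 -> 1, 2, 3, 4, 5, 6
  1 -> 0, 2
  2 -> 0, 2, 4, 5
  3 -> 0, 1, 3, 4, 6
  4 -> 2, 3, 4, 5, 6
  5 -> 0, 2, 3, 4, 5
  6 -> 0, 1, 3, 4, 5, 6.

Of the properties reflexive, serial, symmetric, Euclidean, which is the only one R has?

serial

Reflexive: no — 0 is not related to itself.
Serial: yes — every world has a successor (e.g. 0 R 1).
Symmetric: no — 0 R 4 but not 4 R 0.
Euclidean: no — 0 R 1 and 0 R 3, but not 1 R 3.
Only serial holds.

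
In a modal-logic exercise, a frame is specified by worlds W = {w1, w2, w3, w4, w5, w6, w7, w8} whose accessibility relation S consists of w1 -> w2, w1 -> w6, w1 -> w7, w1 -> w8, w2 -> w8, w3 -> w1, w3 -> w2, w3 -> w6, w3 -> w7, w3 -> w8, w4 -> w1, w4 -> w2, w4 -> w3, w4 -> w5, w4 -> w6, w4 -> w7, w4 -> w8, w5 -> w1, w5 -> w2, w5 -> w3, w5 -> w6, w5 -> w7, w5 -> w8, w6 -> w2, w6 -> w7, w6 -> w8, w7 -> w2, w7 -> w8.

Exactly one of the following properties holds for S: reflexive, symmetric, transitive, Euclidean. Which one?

Reflexive: no — w1 is not related to itself.
Symmetric: no — w1 S w2 but not w2 S w1.
Transitive: yes — every two-step S-path is closed by a direct edge.
Euclidean: no — w1 S w2 and w1 S w6, but not w2 S w6.
Only transitive holds.

transitive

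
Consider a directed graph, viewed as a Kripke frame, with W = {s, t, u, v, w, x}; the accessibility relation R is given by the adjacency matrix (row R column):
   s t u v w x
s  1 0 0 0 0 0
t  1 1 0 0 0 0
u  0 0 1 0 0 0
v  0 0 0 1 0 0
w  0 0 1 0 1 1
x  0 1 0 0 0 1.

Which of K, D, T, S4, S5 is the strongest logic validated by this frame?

Serial (axiom D): yes — every world has a successor (e.g. s R s).
Reflexive (axiom T): yes — every world is R-related to itself.
Transitive (axiom 4): no — w R x and x R t, but not w R t.
Euclidean (axiom 5): no — w R u and w R x, but not u R x.
So F validates K, D, T; S4 would additionally require R to be transitive. The strongest is T.

T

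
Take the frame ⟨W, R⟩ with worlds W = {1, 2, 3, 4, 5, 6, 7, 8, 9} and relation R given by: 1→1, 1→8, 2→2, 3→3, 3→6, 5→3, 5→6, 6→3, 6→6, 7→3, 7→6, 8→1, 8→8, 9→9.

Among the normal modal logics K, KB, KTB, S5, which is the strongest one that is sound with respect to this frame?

Symmetric (axiom B): no — 5 R 3 but not 3 R 5.
Reflexive (axiom T): no — 4 is not related to itself.
Euclidean (axiom 5): yes — any two successors of a common world are R-related.
So F validates K; KB would additionally require R to be symmetric. The strongest is K.

K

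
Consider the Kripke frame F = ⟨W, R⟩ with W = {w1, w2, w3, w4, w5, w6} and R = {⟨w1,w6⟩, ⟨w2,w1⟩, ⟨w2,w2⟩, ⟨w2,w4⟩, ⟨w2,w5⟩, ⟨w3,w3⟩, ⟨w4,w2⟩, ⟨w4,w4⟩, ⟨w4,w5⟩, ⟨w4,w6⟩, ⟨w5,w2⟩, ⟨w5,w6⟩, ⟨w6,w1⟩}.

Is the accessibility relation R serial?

Serial: yes — every world has a successor (e.g. w1 R w6).

Yes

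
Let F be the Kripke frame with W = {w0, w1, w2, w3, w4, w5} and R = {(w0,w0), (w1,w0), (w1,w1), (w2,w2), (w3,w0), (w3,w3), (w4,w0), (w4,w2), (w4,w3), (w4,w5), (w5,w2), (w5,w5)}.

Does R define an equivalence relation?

No

Reflexive: no — w4 is not related to itself.
Symmetric: no — w1 R w0 but not w0 R w1.
Transitive: yes — every two-step R-path is closed by a direct edge.
So R is not an equivalence relation.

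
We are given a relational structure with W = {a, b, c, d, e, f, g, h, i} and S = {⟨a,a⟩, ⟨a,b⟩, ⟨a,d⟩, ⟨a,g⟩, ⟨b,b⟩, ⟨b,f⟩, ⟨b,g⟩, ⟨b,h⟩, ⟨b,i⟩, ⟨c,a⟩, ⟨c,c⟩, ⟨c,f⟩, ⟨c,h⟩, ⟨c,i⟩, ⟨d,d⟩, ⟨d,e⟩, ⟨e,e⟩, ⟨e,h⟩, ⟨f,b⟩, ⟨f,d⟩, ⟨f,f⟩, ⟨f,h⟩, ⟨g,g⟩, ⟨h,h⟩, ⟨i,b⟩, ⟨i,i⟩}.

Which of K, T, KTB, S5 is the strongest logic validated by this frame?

Reflexive (axiom T): yes — every world is S-related to itself.
Symmetric (axiom B): no — a S b but not b S a.
Euclidean (axiom 5): no — a S b and a S d, but not b S d.
So F validates K, T; KTB would additionally require S to be symmetric. The strongest is T.

T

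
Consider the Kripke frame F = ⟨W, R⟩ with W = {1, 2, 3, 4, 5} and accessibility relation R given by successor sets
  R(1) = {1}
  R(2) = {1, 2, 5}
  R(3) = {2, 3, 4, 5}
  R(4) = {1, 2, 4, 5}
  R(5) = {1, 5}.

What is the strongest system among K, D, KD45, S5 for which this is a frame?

Serial (axiom D): yes — every world has a successor (e.g. 1 R 1).
Euclidean (axiom 5): no — 2 R 1 and 2 R 5, but not 1 R 5.
Transitive (axiom 4): no — 3 R 2 and 2 R 1, but not 3 R 1.
Reflexive (axiom T): yes — every world is R-related to itself.
So F validates K, D; KD45 would additionally require R to be Euclidean and transitive. The strongest is D.

D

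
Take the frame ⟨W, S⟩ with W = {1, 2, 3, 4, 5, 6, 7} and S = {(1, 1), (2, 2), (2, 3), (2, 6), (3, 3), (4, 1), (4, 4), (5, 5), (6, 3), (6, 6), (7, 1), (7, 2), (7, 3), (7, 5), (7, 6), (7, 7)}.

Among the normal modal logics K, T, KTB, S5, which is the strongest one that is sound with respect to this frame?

T

Reflexive (axiom T): yes — every world is S-related to itself.
Symmetric (axiom B): no — 2 S 3 but not 3 S 2.
Euclidean (axiom 5): no — 2 S 3 and 2 S 6, but not 3 S 6.
So F validates K, T; KTB would additionally require S to be symmetric. The strongest is T.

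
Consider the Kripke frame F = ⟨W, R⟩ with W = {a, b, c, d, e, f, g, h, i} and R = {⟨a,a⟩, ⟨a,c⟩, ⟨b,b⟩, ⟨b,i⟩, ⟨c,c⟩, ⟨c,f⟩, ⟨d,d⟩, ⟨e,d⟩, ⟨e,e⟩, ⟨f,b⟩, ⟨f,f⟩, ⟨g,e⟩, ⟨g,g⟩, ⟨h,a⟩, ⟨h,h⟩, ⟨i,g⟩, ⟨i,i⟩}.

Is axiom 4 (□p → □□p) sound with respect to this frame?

No

By correspondence theory, 4 is valid on a frame iff R is transitive.
Transitive: no — a R c and c R f, but not a R f.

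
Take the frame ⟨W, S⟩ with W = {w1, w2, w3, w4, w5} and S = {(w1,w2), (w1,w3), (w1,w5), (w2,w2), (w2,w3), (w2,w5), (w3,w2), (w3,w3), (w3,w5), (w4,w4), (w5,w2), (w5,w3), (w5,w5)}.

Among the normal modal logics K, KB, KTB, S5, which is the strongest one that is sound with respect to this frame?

Symmetric (axiom B): no — w1 S w2 but not w2 S w1.
Reflexive (axiom T): no — w1 is not related to itself.
Euclidean (axiom 5): yes — any two successors of a common world are S-related.
So F validates K; KB would additionally require S to be symmetric. The strongest is K.

K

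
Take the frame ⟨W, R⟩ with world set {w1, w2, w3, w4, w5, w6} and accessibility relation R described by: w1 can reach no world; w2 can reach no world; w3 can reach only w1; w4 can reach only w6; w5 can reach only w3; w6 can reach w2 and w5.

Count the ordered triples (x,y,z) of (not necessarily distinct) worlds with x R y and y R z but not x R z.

Enumerating: (w4,w6,w2), (w4,w6,w5), (w5,w3,w1), (w6,w5,w3).

4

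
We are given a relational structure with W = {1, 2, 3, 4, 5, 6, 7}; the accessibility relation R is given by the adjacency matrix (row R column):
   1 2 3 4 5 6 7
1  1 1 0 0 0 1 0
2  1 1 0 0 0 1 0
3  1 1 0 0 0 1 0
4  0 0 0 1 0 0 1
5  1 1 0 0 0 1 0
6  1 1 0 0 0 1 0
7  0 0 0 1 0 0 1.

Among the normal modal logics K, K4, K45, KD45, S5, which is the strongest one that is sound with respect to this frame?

KD45

Transitive (axiom 4): yes — every two-step R-path is closed by a direct edge.
Euclidean (axiom 5): yes — any two successors of a common world are R-related.
Serial (axiom D): yes — every world has a successor (e.g. 1 R 1).
Reflexive (axiom T): no — 3 is not related to itself.
So F validates K, K4, K45, KD45; S5 would additionally require R to be reflexive. The strongest is KD45.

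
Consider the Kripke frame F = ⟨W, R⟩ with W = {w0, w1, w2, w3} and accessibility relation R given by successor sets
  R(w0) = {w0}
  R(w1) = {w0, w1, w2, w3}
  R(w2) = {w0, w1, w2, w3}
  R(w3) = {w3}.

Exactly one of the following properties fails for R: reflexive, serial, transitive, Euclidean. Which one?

Reflexive: yes — every world is R-related to itself.
Serial: yes — every world has a successor (e.g. w0 R w0).
Transitive: yes — every two-step R-path is closed by a direct edge.
Euclidean: no — w1 R w0 and w1 R w2, but not w0 R w2.
Only Euclidean fails.

Euclidean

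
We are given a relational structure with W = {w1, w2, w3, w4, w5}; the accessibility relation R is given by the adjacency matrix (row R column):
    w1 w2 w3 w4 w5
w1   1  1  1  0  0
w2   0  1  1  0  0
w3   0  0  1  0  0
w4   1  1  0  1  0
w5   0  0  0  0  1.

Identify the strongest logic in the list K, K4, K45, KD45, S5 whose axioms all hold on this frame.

K

Transitive (axiom 4): no — w4 R w1 and w1 R w3, but not w4 R w3.
Euclidean (axiom 5): no — w1 R w3 and w1 R w2, but not w3 R w2.
Serial (axiom D): yes — every world has a successor (e.g. w1 R w1).
Reflexive (axiom T): yes — every world is R-related to itself.
So F validates K; K4 would additionally require R to be transitive. The strongest is K.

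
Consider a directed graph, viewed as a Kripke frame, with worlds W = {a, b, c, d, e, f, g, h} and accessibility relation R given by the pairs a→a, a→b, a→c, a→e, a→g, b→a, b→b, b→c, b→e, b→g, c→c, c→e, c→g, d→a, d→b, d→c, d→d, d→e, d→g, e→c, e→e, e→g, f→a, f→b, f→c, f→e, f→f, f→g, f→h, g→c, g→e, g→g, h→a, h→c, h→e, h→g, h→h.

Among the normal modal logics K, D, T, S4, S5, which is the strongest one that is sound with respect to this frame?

T

Serial (axiom D): yes — every world has a successor (e.g. a R a).
Reflexive (axiom T): yes — every world is R-related to itself.
Transitive (axiom 4): no — h R a and a R b, but not h R b.
Euclidean (axiom 5): no — a R c and a R b, but not c R b.
So F validates K, D, T; S4 would additionally require R to be transitive. The strongest is T.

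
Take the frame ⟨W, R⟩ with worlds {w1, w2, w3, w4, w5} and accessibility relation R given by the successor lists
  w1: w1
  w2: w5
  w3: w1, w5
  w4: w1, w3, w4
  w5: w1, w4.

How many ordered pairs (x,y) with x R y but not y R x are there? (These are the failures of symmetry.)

Enumerating: (w2,w5), (w3,w1), (w3,w5), (w4,w1), (w4,w3), (w5,w1), (w5,w4).

7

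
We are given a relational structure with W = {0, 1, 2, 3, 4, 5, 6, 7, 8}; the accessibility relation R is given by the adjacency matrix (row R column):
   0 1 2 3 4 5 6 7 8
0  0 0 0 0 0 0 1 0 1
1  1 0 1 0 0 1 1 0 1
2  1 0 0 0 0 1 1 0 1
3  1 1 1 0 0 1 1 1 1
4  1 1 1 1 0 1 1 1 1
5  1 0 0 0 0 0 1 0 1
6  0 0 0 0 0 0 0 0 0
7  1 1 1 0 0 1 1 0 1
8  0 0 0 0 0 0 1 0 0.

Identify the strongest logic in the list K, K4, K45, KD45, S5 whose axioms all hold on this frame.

K4

Transitive (axiom 4): yes — every two-step R-path is closed by a direct edge.
Euclidean (axiom 5): no — 0 R 6 and 0 R 8, but not 6 R 8.
Serial (axiom D): no — 6 has no R-successor.
Reflexive (axiom T): no — 0 is not related to itself.
So F validates K, K4; K45 would additionally require R to be Euclidean. The strongest is K4.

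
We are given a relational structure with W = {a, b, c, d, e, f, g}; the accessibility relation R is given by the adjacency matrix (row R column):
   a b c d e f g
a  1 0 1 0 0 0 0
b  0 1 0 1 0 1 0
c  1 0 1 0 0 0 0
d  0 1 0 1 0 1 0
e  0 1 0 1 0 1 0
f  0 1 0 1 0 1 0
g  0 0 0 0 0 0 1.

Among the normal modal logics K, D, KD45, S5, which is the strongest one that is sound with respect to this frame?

Serial (axiom D): yes — every world has a successor (e.g. a R a).
Euclidean (axiom 5): yes — any two successors of a common world are R-related.
Transitive (axiom 4): yes — every two-step R-path is closed by a direct edge.
Reflexive (axiom T): no — e is not related to itself.
So F validates K, D, KD45; S5 would additionally require R to be reflexive. The strongest is KD45.

KD45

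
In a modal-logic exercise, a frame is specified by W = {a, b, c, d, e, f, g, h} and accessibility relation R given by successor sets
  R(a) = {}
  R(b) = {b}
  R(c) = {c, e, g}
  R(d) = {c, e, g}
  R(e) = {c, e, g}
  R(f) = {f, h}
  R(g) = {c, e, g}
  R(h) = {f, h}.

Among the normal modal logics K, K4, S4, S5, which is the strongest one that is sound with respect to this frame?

Transitive (axiom 4): yes — every two-step R-path is closed by a direct edge.
Reflexive (axiom T): no — a is not related to itself.
Euclidean (axiom 5): yes — any two successors of a common world are R-related.
So F validates K, K4; S4 would additionally require R to be reflexive. The strongest is K4.

K4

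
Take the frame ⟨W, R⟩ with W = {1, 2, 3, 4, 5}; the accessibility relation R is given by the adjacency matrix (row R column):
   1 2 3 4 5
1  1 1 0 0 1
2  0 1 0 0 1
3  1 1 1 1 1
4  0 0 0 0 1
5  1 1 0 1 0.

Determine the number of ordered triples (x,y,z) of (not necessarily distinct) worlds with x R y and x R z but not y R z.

21

Enumerating: (1,2,1), (1,5,5), (2,5,5), (3,1,3), (3,1,4), (3,2,1), (3,2,3), (3,2,4), (3,4,1), (3,4,2), (3,4,3), (3,4,4), … and 9 more.
Total: 21.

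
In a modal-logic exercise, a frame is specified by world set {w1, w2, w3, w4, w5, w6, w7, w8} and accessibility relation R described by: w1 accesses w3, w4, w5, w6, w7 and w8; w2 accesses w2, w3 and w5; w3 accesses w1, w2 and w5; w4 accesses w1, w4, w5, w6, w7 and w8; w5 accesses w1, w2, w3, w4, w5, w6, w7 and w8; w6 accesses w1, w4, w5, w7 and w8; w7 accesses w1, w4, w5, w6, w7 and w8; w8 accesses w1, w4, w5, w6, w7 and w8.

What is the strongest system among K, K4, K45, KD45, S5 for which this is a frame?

K

Transitive (axiom 4): no — w1 R w3 and w3 R w2, but not w1 R w2.
Euclidean (axiom 5): no — w1 R w3 and w1 R w4, but not w3 R w4.
Serial (axiom D): yes — every world has a successor (e.g. w1 R w3).
Reflexive (axiom T): no — w1 is not related to itself.
So F validates K; K4 would additionally require R to be transitive. The strongest is K.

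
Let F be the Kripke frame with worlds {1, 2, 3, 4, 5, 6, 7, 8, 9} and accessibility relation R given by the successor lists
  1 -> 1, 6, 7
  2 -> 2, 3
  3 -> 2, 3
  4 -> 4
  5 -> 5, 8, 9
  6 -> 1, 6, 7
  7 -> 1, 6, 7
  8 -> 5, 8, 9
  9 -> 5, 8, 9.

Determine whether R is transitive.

Yes

Transitive: yes — every two-step R-path is closed by a direct edge.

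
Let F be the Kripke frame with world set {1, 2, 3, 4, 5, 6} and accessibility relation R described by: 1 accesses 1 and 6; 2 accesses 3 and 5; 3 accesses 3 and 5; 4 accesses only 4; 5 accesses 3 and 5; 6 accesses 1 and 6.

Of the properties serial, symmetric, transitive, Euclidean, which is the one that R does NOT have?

Serial: yes — every world has a successor (e.g. 1 R 1).
Symmetric: no — 2 R 3 but not 3 R 2.
Transitive: yes — every two-step R-path is closed by a direct edge.
Euclidean: yes — any two successors of a common world are R-related.
Only symmetric fails.

symmetric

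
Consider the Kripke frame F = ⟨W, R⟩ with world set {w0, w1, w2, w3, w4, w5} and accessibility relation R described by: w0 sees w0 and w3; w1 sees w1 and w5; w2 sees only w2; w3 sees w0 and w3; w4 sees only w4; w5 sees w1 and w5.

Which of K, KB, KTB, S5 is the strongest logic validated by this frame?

Symmetric (axiom B): yes — every pair in R has its reverse in R.
Reflexive (axiom T): yes — every world is R-related to itself.
Euclidean (axiom 5): yes — any two successors of a common world are R-related.
So F validates K, KB, KTB, S5. The strongest is S5.

S5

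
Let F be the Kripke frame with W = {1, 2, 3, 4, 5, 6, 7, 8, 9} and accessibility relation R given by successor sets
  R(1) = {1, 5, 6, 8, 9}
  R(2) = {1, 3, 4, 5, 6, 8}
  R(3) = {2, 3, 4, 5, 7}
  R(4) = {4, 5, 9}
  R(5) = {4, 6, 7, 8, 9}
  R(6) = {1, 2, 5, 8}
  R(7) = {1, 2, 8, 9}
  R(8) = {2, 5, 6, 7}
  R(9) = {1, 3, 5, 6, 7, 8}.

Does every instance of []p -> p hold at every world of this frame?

Axiom T corresponds to the accessibility relation being reflexive.
Reflexive: no — 2 is not related to itself.

No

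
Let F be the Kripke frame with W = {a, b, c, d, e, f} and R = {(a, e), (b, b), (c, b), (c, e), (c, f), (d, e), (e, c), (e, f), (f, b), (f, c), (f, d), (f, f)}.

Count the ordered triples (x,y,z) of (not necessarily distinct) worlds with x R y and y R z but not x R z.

Enumerating: (a,e,c), (a,e,f), (c,e,c), (c,f,c), (c,f,d), (d,e,c), (d,e,f), (e,c,b), (e,c,e), (e,f,b), (e,f,d), (f,c,e), (f,d,e).

13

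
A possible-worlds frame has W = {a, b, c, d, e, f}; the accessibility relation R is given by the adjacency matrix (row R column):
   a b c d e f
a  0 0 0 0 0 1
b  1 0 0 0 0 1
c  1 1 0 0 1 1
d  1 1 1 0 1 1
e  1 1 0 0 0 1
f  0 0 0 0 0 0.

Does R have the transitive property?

Transitive: yes — every two-step R-path is closed by a direct edge.

Yes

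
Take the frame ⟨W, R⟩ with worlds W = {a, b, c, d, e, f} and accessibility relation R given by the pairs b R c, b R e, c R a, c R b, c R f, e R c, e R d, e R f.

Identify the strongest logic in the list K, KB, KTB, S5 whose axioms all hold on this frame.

Symmetric (axiom B): no — b R e but not e R b.
Reflexive (axiom T): no — a is not related to itself.
Euclidean (axiom 5): no — b R c and b R e, but not c R e.
So F validates K; KB would additionally require R to be symmetric. The strongest is K.

K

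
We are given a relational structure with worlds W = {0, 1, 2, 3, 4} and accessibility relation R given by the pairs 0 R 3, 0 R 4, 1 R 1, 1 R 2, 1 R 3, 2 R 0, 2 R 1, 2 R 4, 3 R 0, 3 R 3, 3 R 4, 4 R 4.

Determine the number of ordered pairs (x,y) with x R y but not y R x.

Enumerating: (0,4), (1,3), (2,0), (2,4), (3,4).

5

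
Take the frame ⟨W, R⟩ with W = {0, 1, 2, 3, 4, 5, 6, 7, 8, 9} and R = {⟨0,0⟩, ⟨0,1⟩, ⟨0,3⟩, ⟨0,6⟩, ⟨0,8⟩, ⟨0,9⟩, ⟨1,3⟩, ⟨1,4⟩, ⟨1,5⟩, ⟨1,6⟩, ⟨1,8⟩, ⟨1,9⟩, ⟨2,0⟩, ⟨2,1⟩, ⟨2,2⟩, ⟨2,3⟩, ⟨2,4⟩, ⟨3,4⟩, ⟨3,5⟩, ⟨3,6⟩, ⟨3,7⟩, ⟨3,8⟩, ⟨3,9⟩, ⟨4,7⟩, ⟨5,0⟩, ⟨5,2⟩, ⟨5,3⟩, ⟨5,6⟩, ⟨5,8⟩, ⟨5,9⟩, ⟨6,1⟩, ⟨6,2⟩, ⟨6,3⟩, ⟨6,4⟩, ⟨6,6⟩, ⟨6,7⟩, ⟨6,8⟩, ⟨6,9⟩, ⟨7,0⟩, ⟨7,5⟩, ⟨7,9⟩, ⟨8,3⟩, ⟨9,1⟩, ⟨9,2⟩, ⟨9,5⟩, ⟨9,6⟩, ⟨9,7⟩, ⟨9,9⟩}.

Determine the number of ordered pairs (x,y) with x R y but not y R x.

28

Enumerating: (0,1), (0,3), (0,6), (0,8), (0,9), (1,3), (1,4), (1,5), (1,8), (2,0), (2,1), (2,3), … and 16 more.
Total: 28.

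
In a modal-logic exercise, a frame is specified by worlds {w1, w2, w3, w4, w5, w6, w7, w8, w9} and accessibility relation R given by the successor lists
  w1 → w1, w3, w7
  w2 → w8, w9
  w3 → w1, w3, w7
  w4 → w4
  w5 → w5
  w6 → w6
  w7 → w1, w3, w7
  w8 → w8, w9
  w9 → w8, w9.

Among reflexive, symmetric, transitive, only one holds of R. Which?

Reflexive: no — w2 is not related to itself.
Symmetric: no — w2 R w8 but not w8 R w2.
Transitive: yes — every two-step R-path is closed by a direct edge.
Only transitive holds.

transitive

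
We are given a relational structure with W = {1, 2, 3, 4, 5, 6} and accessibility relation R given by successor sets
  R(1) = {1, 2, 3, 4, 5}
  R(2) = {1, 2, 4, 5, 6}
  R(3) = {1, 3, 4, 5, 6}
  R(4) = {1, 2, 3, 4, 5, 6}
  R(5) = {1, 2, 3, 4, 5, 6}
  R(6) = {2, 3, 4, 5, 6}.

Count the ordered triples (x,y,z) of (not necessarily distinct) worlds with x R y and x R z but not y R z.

16

Enumerating: (1,2,3), (1,3,2), (2,1,6), (2,6,1), (3,1,6), (3,6,1), (4,1,6), (4,2,3), (4,3,2), (4,6,1), (5,1,6), (5,2,3), (5,3,2), (5,6,1), (6,2,3), (6,3,2).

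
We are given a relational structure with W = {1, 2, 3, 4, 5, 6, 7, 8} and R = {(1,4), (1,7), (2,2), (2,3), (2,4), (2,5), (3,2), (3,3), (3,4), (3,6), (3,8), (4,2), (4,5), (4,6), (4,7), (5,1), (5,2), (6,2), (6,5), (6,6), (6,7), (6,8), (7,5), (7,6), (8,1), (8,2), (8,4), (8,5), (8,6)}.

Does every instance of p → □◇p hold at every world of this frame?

No

Axiom B corresponds to the accessibility relation being symmetric.
Symmetric: no — 1 R 4 but not 4 R 1.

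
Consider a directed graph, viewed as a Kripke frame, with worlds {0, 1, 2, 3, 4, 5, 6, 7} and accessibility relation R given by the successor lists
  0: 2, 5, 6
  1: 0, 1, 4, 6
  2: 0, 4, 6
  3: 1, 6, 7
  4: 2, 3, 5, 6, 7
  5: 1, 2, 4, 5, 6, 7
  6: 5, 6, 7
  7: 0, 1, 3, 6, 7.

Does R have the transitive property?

No

Transitive: no — 0 R 2 and 2 R 4, but not 0 R 4.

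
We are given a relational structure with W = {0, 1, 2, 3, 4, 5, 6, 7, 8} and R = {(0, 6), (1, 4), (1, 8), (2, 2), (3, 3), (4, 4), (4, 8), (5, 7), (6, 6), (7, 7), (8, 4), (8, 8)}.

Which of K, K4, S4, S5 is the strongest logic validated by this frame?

K4

Transitive (axiom 4): yes — every two-step R-path is closed by a direct edge.
Reflexive (axiom T): no — 0 is not related to itself.
Euclidean (axiom 5): yes — any two successors of a common world are R-related.
So F validates K, K4; S4 would additionally require R to be reflexive. The strongest is K4.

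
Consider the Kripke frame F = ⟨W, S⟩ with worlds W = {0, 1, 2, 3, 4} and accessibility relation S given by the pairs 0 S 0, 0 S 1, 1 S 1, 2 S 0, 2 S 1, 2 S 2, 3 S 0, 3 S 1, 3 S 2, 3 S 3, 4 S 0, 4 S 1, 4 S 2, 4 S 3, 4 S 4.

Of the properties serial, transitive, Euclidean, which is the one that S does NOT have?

Euclidean

Serial: yes — every world has a successor (e.g. 0 S 0).
Transitive: yes — every two-step S-path is closed by a direct edge.
Euclidean: no — 2 S 1 and 2 S 0, but not 1 S 0.
Only Euclidean fails.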